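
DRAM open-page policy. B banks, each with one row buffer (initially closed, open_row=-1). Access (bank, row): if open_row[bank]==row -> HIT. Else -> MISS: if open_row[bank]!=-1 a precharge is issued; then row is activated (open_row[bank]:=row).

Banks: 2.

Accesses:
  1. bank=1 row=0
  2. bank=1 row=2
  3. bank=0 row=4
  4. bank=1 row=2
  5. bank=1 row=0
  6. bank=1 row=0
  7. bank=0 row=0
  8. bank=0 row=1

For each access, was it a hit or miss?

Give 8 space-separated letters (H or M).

Answer: M M M H M H M M

Derivation:
Acc 1: bank1 row0 -> MISS (open row0); precharges=0
Acc 2: bank1 row2 -> MISS (open row2); precharges=1
Acc 3: bank0 row4 -> MISS (open row4); precharges=1
Acc 4: bank1 row2 -> HIT
Acc 5: bank1 row0 -> MISS (open row0); precharges=2
Acc 6: bank1 row0 -> HIT
Acc 7: bank0 row0 -> MISS (open row0); precharges=3
Acc 8: bank0 row1 -> MISS (open row1); precharges=4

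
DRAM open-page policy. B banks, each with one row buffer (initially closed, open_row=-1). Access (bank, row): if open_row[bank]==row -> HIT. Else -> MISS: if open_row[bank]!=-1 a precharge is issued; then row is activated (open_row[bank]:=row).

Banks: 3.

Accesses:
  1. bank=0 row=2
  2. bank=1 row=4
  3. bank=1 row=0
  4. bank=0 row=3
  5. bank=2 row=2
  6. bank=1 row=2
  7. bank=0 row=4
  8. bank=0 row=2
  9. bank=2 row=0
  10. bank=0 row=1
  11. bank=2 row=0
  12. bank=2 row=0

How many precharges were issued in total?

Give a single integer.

Acc 1: bank0 row2 -> MISS (open row2); precharges=0
Acc 2: bank1 row4 -> MISS (open row4); precharges=0
Acc 3: bank1 row0 -> MISS (open row0); precharges=1
Acc 4: bank0 row3 -> MISS (open row3); precharges=2
Acc 5: bank2 row2 -> MISS (open row2); precharges=2
Acc 6: bank1 row2 -> MISS (open row2); precharges=3
Acc 7: bank0 row4 -> MISS (open row4); precharges=4
Acc 8: bank0 row2 -> MISS (open row2); precharges=5
Acc 9: bank2 row0 -> MISS (open row0); precharges=6
Acc 10: bank0 row1 -> MISS (open row1); precharges=7
Acc 11: bank2 row0 -> HIT
Acc 12: bank2 row0 -> HIT

Answer: 7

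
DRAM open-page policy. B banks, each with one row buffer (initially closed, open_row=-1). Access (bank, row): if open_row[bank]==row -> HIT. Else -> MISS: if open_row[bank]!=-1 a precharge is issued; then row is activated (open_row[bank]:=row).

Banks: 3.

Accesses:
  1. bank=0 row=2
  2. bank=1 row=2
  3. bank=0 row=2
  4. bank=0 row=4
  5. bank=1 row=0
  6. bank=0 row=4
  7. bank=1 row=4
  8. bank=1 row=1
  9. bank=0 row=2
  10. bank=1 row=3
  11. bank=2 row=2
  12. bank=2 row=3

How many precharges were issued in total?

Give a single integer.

Acc 1: bank0 row2 -> MISS (open row2); precharges=0
Acc 2: bank1 row2 -> MISS (open row2); precharges=0
Acc 3: bank0 row2 -> HIT
Acc 4: bank0 row4 -> MISS (open row4); precharges=1
Acc 5: bank1 row0 -> MISS (open row0); precharges=2
Acc 6: bank0 row4 -> HIT
Acc 7: bank1 row4 -> MISS (open row4); precharges=3
Acc 8: bank1 row1 -> MISS (open row1); precharges=4
Acc 9: bank0 row2 -> MISS (open row2); precharges=5
Acc 10: bank1 row3 -> MISS (open row3); precharges=6
Acc 11: bank2 row2 -> MISS (open row2); precharges=6
Acc 12: bank2 row3 -> MISS (open row3); precharges=7

Answer: 7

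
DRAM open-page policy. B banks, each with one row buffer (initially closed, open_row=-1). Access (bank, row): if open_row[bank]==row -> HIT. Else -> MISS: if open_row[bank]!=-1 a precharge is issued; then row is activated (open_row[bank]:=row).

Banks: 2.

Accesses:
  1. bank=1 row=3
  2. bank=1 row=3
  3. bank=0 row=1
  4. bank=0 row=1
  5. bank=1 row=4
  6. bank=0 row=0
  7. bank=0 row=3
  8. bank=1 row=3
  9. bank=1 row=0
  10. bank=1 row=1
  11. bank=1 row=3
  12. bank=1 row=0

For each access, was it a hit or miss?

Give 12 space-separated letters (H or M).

Acc 1: bank1 row3 -> MISS (open row3); precharges=0
Acc 2: bank1 row3 -> HIT
Acc 3: bank0 row1 -> MISS (open row1); precharges=0
Acc 4: bank0 row1 -> HIT
Acc 5: bank1 row4 -> MISS (open row4); precharges=1
Acc 6: bank0 row0 -> MISS (open row0); precharges=2
Acc 7: bank0 row3 -> MISS (open row3); precharges=3
Acc 8: bank1 row3 -> MISS (open row3); precharges=4
Acc 9: bank1 row0 -> MISS (open row0); precharges=5
Acc 10: bank1 row1 -> MISS (open row1); precharges=6
Acc 11: bank1 row3 -> MISS (open row3); precharges=7
Acc 12: bank1 row0 -> MISS (open row0); precharges=8

Answer: M H M H M M M M M M M M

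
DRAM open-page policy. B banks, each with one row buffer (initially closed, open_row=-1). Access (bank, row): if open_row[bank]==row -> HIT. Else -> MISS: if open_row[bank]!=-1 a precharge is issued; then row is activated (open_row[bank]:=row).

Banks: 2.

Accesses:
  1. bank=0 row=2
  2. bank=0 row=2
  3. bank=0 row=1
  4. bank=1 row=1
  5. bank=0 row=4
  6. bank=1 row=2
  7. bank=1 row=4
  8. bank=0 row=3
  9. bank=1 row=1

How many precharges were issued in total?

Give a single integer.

Acc 1: bank0 row2 -> MISS (open row2); precharges=0
Acc 2: bank0 row2 -> HIT
Acc 3: bank0 row1 -> MISS (open row1); precharges=1
Acc 4: bank1 row1 -> MISS (open row1); precharges=1
Acc 5: bank0 row4 -> MISS (open row4); precharges=2
Acc 6: bank1 row2 -> MISS (open row2); precharges=3
Acc 7: bank1 row4 -> MISS (open row4); precharges=4
Acc 8: bank0 row3 -> MISS (open row3); precharges=5
Acc 9: bank1 row1 -> MISS (open row1); precharges=6

Answer: 6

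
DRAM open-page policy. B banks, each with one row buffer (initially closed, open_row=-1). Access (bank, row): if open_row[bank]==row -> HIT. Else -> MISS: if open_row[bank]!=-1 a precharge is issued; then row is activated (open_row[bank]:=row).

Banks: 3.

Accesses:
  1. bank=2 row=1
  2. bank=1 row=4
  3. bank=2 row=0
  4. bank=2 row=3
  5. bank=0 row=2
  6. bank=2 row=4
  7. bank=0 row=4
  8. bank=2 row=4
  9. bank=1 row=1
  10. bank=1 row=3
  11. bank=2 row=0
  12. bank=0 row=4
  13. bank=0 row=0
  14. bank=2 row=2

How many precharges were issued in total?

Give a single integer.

Answer: 9

Derivation:
Acc 1: bank2 row1 -> MISS (open row1); precharges=0
Acc 2: bank1 row4 -> MISS (open row4); precharges=0
Acc 3: bank2 row0 -> MISS (open row0); precharges=1
Acc 4: bank2 row3 -> MISS (open row3); precharges=2
Acc 5: bank0 row2 -> MISS (open row2); precharges=2
Acc 6: bank2 row4 -> MISS (open row4); precharges=3
Acc 7: bank0 row4 -> MISS (open row4); precharges=4
Acc 8: bank2 row4 -> HIT
Acc 9: bank1 row1 -> MISS (open row1); precharges=5
Acc 10: bank1 row3 -> MISS (open row3); precharges=6
Acc 11: bank2 row0 -> MISS (open row0); precharges=7
Acc 12: bank0 row4 -> HIT
Acc 13: bank0 row0 -> MISS (open row0); precharges=8
Acc 14: bank2 row2 -> MISS (open row2); precharges=9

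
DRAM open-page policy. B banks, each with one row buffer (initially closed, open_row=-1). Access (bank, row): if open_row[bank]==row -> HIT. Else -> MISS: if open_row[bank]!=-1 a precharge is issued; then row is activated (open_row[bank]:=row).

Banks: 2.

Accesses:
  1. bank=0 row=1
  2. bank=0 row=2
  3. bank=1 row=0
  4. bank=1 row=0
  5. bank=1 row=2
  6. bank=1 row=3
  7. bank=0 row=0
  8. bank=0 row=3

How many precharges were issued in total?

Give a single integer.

Acc 1: bank0 row1 -> MISS (open row1); precharges=0
Acc 2: bank0 row2 -> MISS (open row2); precharges=1
Acc 3: bank1 row0 -> MISS (open row0); precharges=1
Acc 4: bank1 row0 -> HIT
Acc 5: bank1 row2 -> MISS (open row2); precharges=2
Acc 6: bank1 row3 -> MISS (open row3); precharges=3
Acc 7: bank0 row0 -> MISS (open row0); precharges=4
Acc 8: bank0 row3 -> MISS (open row3); precharges=5

Answer: 5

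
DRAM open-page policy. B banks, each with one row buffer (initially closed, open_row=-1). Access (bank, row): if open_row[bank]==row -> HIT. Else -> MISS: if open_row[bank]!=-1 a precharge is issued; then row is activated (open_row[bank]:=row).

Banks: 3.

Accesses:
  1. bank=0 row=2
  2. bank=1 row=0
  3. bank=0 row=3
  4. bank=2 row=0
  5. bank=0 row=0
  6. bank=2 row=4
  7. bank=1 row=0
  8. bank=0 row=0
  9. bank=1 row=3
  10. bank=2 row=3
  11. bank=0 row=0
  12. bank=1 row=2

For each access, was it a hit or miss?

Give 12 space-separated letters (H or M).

Answer: M M M M M M H H M M H M

Derivation:
Acc 1: bank0 row2 -> MISS (open row2); precharges=0
Acc 2: bank1 row0 -> MISS (open row0); precharges=0
Acc 3: bank0 row3 -> MISS (open row3); precharges=1
Acc 4: bank2 row0 -> MISS (open row0); precharges=1
Acc 5: bank0 row0 -> MISS (open row0); precharges=2
Acc 6: bank2 row4 -> MISS (open row4); precharges=3
Acc 7: bank1 row0 -> HIT
Acc 8: bank0 row0 -> HIT
Acc 9: bank1 row3 -> MISS (open row3); precharges=4
Acc 10: bank2 row3 -> MISS (open row3); precharges=5
Acc 11: bank0 row0 -> HIT
Acc 12: bank1 row2 -> MISS (open row2); precharges=6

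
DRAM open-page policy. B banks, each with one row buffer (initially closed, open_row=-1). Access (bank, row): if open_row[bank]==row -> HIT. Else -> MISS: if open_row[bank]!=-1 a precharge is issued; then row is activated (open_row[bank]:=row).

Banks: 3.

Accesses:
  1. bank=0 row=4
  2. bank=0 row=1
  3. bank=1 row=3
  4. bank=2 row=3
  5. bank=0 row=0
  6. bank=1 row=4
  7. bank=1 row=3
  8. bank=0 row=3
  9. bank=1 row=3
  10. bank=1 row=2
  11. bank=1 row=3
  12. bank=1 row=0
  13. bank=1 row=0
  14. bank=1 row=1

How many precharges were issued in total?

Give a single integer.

Answer: 9

Derivation:
Acc 1: bank0 row4 -> MISS (open row4); precharges=0
Acc 2: bank0 row1 -> MISS (open row1); precharges=1
Acc 3: bank1 row3 -> MISS (open row3); precharges=1
Acc 4: bank2 row3 -> MISS (open row3); precharges=1
Acc 5: bank0 row0 -> MISS (open row0); precharges=2
Acc 6: bank1 row4 -> MISS (open row4); precharges=3
Acc 7: bank1 row3 -> MISS (open row3); precharges=4
Acc 8: bank0 row3 -> MISS (open row3); precharges=5
Acc 9: bank1 row3 -> HIT
Acc 10: bank1 row2 -> MISS (open row2); precharges=6
Acc 11: bank1 row3 -> MISS (open row3); precharges=7
Acc 12: bank1 row0 -> MISS (open row0); precharges=8
Acc 13: bank1 row0 -> HIT
Acc 14: bank1 row1 -> MISS (open row1); precharges=9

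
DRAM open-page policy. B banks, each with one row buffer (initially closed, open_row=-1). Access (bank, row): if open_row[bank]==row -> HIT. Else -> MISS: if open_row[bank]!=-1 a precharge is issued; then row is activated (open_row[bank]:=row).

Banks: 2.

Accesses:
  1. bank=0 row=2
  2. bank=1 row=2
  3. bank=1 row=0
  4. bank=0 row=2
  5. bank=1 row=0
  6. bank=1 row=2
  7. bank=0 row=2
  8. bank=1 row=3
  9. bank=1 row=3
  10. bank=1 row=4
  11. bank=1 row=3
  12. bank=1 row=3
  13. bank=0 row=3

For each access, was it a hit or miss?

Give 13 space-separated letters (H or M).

Acc 1: bank0 row2 -> MISS (open row2); precharges=0
Acc 2: bank1 row2 -> MISS (open row2); precharges=0
Acc 3: bank1 row0 -> MISS (open row0); precharges=1
Acc 4: bank0 row2 -> HIT
Acc 5: bank1 row0 -> HIT
Acc 6: bank1 row2 -> MISS (open row2); precharges=2
Acc 7: bank0 row2 -> HIT
Acc 8: bank1 row3 -> MISS (open row3); precharges=3
Acc 9: bank1 row3 -> HIT
Acc 10: bank1 row4 -> MISS (open row4); precharges=4
Acc 11: bank1 row3 -> MISS (open row3); precharges=5
Acc 12: bank1 row3 -> HIT
Acc 13: bank0 row3 -> MISS (open row3); precharges=6

Answer: M M M H H M H M H M M H M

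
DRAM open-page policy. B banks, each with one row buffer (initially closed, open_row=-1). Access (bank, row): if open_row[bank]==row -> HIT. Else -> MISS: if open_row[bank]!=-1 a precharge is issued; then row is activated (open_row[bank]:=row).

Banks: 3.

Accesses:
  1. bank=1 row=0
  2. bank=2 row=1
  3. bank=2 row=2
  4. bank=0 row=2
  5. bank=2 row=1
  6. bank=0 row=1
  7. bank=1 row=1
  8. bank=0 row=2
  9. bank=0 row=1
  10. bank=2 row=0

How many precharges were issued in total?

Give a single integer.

Answer: 7

Derivation:
Acc 1: bank1 row0 -> MISS (open row0); precharges=0
Acc 2: bank2 row1 -> MISS (open row1); precharges=0
Acc 3: bank2 row2 -> MISS (open row2); precharges=1
Acc 4: bank0 row2 -> MISS (open row2); precharges=1
Acc 5: bank2 row1 -> MISS (open row1); precharges=2
Acc 6: bank0 row1 -> MISS (open row1); precharges=3
Acc 7: bank1 row1 -> MISS (open row1); precharges=4
Acc 8: bank0 row2 -> MISS (open row2); precharges=5
Acc 9: bank0 row1 -> MISS (open row1); precharges=6
Acc 10: bank2 row0 -> MISS (open row0); precharges=7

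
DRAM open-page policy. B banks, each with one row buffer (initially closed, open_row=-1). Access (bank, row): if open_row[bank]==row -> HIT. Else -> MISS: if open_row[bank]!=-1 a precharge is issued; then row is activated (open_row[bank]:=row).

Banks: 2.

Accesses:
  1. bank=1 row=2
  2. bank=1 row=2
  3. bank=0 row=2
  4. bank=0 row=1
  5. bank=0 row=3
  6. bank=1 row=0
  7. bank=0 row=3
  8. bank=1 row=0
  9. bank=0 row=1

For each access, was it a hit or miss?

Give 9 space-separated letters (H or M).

Acc 1: bank1 row2 -> MISS (open row2); precharges=0
Acc 2: bank1 row2 -> HIT
Acc 3: bank0 row2 -> MISS (open row2); precharges=0
Acc 4: bank0 row1 -> MISS (open row1); precharges=1
Acc 5: bank0 row3 -> MISS (open row3); precharges=2
Acc 6: bank1 row0 -> MISS (open row0); precharges=3
Acc 7: bank0 row3 -> HIT
Acc 8: bank1 row0 -> HIT
Acc 9: bank0 row1 -> MISS (open row1); precharges=4

Answer: M H M M M M H H M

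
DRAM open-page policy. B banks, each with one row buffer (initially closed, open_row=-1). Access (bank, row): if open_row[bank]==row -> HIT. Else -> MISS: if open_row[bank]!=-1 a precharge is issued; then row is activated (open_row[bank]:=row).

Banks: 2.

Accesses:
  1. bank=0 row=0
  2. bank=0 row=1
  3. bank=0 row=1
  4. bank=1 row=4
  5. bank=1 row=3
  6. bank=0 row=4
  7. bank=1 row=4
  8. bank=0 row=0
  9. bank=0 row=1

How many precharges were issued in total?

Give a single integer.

Acc 1: bank0 row0 -> MISS (open row0); precharges=0
Acc 2: bank0 row1 -> MISS (open row1); precharges=1
Acc 3: bank0 row1 -> HIT
Acc 4: bank1 row4 -> MISS (open row4); precharges=1
Acc 5: bank1 row3 -> MISS (open row3); precharges=2
Acc 6: bank0 row4 -> MISS (open row4); precharges=3
Acc 7: bank1 row4 -> MISS (open row4); precharges=4
Acc 8: bank0 row0 -> MISS (open row0); precharges=5
Acc 9: bank0 row1 -> MISS (open row1); precharges=6

Answer: 6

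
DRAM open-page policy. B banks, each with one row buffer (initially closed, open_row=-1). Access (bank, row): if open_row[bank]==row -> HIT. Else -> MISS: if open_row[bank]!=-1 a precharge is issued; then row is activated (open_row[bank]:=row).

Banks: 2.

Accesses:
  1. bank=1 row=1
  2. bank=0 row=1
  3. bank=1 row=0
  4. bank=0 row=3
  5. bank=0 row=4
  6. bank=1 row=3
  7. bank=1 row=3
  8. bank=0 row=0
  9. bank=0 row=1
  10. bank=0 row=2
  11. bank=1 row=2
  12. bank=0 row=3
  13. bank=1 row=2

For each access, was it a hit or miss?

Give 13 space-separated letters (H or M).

Answer: M M M M M M H M M M M M H

Derivation:
Acc 1: bank1 row1 -> MISS (open row1); precharges=0
Acc 2: bank0 row1 -> MISS (open row1); precharges=0
Acc 3: bank1 row0 -> MISS (open row0); precharges=1
Acc 4: bank0 row3 -> MISS (open row3); precharges=2
Acc 5: bank0 row4 -> MISS (open row4); precharges=3
Acc 6: bank1 row3 -> MISS (open row3); precharges=4
Acc 7: bank1 row3 -> HIT
Acc 8: bank0 row0 -> MISS (open row0); precharges=5
Acc 9: bank0 row1 -> MISS (open row1); precharges=6
Acc 10: bank0 row2 -> MISS (open row2); precharges=7
Acc 11: bank1 row2 -> MISS (open row2); precharges=8
Acc 12: bank0 row3 -> MISS (open row3); precharges=9
Acc 13: bank1 row2 -> HIT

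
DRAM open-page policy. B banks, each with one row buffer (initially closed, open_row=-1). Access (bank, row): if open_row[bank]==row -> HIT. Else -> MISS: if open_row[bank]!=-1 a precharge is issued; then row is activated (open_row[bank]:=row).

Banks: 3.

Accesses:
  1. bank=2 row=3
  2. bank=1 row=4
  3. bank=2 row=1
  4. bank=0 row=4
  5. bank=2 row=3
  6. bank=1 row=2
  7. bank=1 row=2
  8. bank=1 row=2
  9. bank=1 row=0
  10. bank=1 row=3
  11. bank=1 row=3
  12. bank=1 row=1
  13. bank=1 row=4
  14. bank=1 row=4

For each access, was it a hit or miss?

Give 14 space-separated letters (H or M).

Acc 1: bank2 row3 -> MISS (open row3); precharges=0
Acc 2: bank1 row4 -> MISS (open row4); precharges=0
Acc 3: bank2 row1 -> MISS (open row1); precharges=1
Acc 4: bank0 row4 -> MISS (open row4); precharges=1
Acc 5: bank2 row3 -> MISS (open row3); precharges=2
Acc 6: bank1 row2 -> MISS (open row2); precharges=3
Acc 7: bank1 row2 -> HIT
Acc 8: bank1 row2 -> HIT
Acc 9: bank1 row0 -> MISS (open row0); precharges=4
Acc 10: bank1 row3 -> MISS (open row3); precharges=5
Acc 11: bank1 row3 -> HIT
Acc 12: bank1 row1 -> MISS (open row1); precharges=6
Acc 13: bank1 row4 -> MISS (open row4); precharges=7
Acc 14: bank1 row4 -> HIT

Answer: M M M M M M H H M M H M M H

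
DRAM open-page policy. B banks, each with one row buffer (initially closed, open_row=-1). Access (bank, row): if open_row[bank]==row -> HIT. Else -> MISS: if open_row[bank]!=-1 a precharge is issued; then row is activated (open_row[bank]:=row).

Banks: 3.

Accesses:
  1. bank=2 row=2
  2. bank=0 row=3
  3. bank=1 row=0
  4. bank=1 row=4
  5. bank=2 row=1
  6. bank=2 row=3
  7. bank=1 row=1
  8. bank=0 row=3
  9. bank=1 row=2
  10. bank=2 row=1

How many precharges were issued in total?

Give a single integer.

Acc 1: bank2 row2 -> MISS (open row2); precharges=0
Acc 2: bank0 row3 -> MISS (open row3); precharges=0
Acc 3: bank1 row0 -> MISS (open row0); precharges=0
Acc 4: bank1 row4 -> MISS (open row4); precharges=1
Acc 5: bank2 row1 -> MISS (open row1); precharges=2
Acc 6: bank2 row3 -> MISS (open row3); precharges=3
Acc 7: bank1 row1 -> MISS (open row1); precharges=4
Acc 8: bank0 row3 -> HIT
Acc 9: bank1 row2 -> MISS (open row2); precharges=5
Acc 10: bank2 row1 -> MISS (open row1); precharges=6

Answer: 6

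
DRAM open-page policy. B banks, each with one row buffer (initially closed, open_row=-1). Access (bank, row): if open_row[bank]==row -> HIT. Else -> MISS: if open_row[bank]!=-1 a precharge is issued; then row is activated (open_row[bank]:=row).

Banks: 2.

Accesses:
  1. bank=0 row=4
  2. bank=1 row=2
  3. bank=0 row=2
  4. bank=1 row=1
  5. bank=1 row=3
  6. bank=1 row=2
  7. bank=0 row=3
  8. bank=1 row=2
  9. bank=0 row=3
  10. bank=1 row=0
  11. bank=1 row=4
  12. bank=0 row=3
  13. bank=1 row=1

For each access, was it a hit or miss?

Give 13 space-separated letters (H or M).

Answer: M M M M M M M H H M M H M

Derivation:
Acc 1: bank0 row4 -> MISS (open row4); precharges=0
Acc 2: bank1 row2 -> MISS (open row2); precharges=0
Acc 3: bank0 row2 -> MISS (open row2); precharges=1
Acc 4: bank1 row1 -> MISS (open row1); precharges=2
Acc 5: bank1 row3 -> MISS (open row3); precharges=3
Acc 6: bank1 row2 -> MISS (open row2); precharges=4
Acc 7: bank0 row3 -> MISS (open row3); precharges=5
Acc 8: bank1 row2 -> HIT
Acc 9: bank0 row3 -> HIT
Acc 10: bank1 row0 -> MISS (open row0); precharges=6
Acc 11: bank1 row4 -> MISS (open row4); precharges=7
Acc 12: bank0 row3 -> HIT
Acc 13: bank1 row1 -> MISS (open row1); precharges=8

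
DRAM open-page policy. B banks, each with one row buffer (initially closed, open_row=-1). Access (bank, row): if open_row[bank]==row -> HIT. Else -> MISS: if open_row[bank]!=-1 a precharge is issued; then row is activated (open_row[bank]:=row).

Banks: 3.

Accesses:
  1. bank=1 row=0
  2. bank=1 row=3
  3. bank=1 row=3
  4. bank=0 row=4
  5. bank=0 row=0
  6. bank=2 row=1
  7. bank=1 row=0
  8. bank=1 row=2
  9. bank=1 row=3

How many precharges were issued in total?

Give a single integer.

Acc 1: bank1 row0 -> MISS (open row0); precharges=0
Acc 2: bank1 row3 -> MISS (open row3); precharges=1
Acc 3: bank1 row3 -> HIT
Acc 4: bank0 row4 -> MISS (open row4); precharges=1
Acc 5: bank0 row0 -> MISS (open row0); precharges=2
Acc 6: bank2 row1 -> MISS (open row1); precharges=2
Acc 7: bank1 row0 -> MISS (open row0); precharges=3
Acc 8: bank1 row2 -> MISS (open row2); precharges=4
Acc 9: bank1 row3 -> MISS (open row3); precharges=5

Answer: 5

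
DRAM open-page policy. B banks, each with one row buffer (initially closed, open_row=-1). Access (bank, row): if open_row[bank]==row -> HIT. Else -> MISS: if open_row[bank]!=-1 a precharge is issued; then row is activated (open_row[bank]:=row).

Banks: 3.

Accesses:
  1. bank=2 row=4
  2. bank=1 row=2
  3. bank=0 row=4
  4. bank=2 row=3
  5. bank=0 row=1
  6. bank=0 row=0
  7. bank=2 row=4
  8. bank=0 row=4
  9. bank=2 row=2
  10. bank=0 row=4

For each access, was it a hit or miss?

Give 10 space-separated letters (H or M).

Acc 1: bank2 row4 -> MISS (open row4); precharges=0
Acc 2: bank1 row2 -> MISS (open row2); precharges=0
Acc 3: bank0 row4 -> MISS (open row4); precharges=0
Acc 4: bank2 row3 -> MISS (open row3); precharges=1
Acc 5: bank0 row1 -> MISS (open row1); precharges=2
Acc 6: bank0 row0 -> MISS (open row0); precharges=3
Acc 7: bank2 row4 -> MISS (open row4); precharges=4
Acc 8: bank0 row4 -> MISS (open row4); precharges=5
Acc 9: bank2 row2 -> MISS (open row2); precharges=6
Acc 10: bank0 row4 -> HIT

Answer: M M M M M M M M M H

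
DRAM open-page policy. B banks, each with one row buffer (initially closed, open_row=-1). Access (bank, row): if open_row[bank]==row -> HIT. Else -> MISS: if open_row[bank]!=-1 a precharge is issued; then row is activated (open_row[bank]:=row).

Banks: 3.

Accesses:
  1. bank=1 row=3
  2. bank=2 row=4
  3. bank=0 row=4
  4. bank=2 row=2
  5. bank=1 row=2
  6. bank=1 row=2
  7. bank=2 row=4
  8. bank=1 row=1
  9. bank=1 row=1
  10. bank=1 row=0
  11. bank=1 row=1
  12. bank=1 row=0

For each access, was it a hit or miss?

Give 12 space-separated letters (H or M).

Acc 1: bank1 row3 -> MISS (open row3); precharges=0
Acc 2: bank2 row4 -> MISS (open row4); precharges=0
Acc 3: bank0 row4 -> MISS (open row4); precharges=0
Acc 4: bank2 row2 -> MISS (open row2); precharges=1
Acc 5: bank1 row2 -> MISS (open row2); precharges=2
Acc 6: bank1 row2 -> HIT
Acc 7: bank2 row4 -> MISS (open row4); precharges=3
Acc 8: bank1 row1 -> MISS (open row1); precharges=4
Acc 9: bank1 row1 -> HIT
Acc 10: bank1 row0 -> MISS (open row0); precharges=5
Acc 11: bank1 row1 -> MISS (open row1); precharges=6
Acc 12: bank1 row0 -> MISS (open row0); precharges=7

Answer: M M M M M H M M H M M M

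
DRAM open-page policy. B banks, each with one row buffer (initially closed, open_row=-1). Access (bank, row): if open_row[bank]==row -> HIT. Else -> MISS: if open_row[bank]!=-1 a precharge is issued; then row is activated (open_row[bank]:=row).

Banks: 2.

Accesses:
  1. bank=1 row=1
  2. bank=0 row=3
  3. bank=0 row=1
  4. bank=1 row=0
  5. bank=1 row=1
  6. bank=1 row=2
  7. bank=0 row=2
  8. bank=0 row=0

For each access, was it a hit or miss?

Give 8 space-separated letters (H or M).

Answer: M M M M M M M M

Derivation:
Acc 1: bank1 row1 -> MISS (open row1); precharges=0
Acc 2: bank0 row3 -> MISS (open row3); precharges=0
Acc 3: bank0 row1 -> MISS (open row1); precharges=1
Acc 4: bank1 row0 -> MISS (open row0); precharges=2
Acc 5: bank1 row1 -> MISS (open row1); precharges=3
Acc 6: bank1 row2 -> MISS (open row2); precharges=4
Acc 7: bank0 row2 -> MISS (open row2); precharges=5
Acc 8: bank0 row0 -> MISS (open row0); precharges=6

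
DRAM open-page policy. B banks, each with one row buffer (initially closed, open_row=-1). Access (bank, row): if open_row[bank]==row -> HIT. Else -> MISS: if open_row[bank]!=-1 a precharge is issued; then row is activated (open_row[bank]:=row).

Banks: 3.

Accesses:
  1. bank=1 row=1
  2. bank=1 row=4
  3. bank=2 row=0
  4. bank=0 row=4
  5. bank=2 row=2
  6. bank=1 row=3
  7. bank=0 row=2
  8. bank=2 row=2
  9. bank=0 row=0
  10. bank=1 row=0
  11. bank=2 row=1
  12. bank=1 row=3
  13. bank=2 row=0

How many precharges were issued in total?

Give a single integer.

Answer: 9

Derivation:
Acc 1: bank1 row1 -> MISS (open row1); precharges=0
Acc 2: bank1 row4 -> MISS (open row4); precharges=1
Acc 3: bank2 row0 -> MISS (open row0); precharges=1
Acc 4: bank0 row4 -> MISS (open row4); precharges=1
Acc 5: bank2 row2 -> MISS (open row2); precharges=2
Acc 6: bank1 row3 -> MISS (open row3); precharges=3
Acc 7: bank0 row2 -> MISS (open row2); precharges=4
Acc 8: bank2 row2 -> HIT
Acc 9: bank0 row0 -> MISS (open row0); precharges=5
Acc 10: bank1 row0 -> MISS (open row0); precharges=6
Acc 11: bank2 row1 -> MISS (open row1); precharges=7
Acc 12: bank1 row3 -> MISS (open row3); precharges=8
Acc 13: bank2 row0 -> MISS (open row0); precharges=9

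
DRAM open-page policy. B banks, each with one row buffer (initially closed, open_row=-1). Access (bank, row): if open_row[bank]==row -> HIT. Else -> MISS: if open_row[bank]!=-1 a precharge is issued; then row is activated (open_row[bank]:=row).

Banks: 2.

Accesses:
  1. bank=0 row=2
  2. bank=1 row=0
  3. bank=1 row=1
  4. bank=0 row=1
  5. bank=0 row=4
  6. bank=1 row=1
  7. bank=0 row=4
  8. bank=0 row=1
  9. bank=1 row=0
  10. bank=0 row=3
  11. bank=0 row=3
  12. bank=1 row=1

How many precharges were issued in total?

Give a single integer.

Acc 1: bank0 row2 -> MISS (open row2); precharges=0
Acc 2: bank1 row0 -> MISS (open row0); precharges=0
Acc 3: bank1 row1 -> MISS (open row1); precharges=1
Acc 4: bank0 row1 -> MISS (open row1); precharges=2
Acc 5: bank0 row4 -> MISS (open row4); precharges=3
Acc 6: bank1 row1 -> HIT
Acc 7: bank0 row4 -> HIT
Acc 8: bank0 row1 -> MISS (open row1); precharges=4
Acc 9: bank1 row0 -> MISS (open row0); precharges=5
Acc 10: bank0 row3 -> MISS (open row3); precharges=6
Acc 11: bank0 row3 -> HIT
Acc 12: bank1 row1 -> MISS (open row1); precharges=7

Answer: 7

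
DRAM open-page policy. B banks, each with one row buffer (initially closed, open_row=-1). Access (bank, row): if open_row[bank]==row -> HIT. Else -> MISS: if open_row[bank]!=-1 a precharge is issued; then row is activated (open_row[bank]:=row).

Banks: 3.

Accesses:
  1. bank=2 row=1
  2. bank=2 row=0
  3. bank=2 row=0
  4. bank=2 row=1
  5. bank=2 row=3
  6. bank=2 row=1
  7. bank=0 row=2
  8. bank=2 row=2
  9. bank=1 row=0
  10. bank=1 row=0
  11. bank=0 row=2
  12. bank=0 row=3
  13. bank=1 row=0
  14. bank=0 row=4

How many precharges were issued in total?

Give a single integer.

Acc 1: bank2 row1 -> MISS (open row1); precharges=0
Acc 2: bank2 row0 -> MISS (open row0); precharges=1
Acc 3: bank2 row0 -> HIT
Acc 4: bank2 row1 -> MISS (open row1); precharges=2
Acc 5: bank2 row3 -> MISS (open row3); precharges=3
Acc 6: bank2 row1 -> MISS (open row1); precharges=4
Acc 7: bank0 row2 -> MISS (open row2); precharges=4
Acc 8: bank2 row2 -> MISS (open row2); precharges=5
Acc 9: bank1 row0 -> MISS (open row0); precharges=5
Acc 10: bank1 row0 -> HIT
Acc 11: bank0 row2 -> HIT
Acc 12: bank0 row3 -> MISS (open row3); precharges=6
Acc 13: bank1 row0 -> HIT
Acc 14: bank0 row4 -> MISS (open row4); precharges=7

Answer: 7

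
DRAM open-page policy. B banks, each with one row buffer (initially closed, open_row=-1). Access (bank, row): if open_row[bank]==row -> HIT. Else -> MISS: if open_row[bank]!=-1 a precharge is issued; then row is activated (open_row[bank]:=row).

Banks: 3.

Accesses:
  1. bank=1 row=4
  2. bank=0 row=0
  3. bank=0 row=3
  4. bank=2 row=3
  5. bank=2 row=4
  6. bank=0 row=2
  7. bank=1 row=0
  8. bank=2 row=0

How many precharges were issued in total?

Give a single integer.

Acc 1: bank1 row4 -> MISS (open row4); precharges=0
Acc 2: bank0 row0 -> MISS (open row0); precharges=0
Acc 3: bank0 row3 -> MISS (open row3); precharges=1
Acc 4: bank2 row3 -> MISS (open row3); precharges=1
Acc 5: bank2 row4 -> MISS (open row4); precharges=2
Acc 6: bank0 row2 -> MISS (open row2); precharges=3
Acc 7: bank1 row0 -> MISS (open row0); precharges=4
Acc 8: bank2 row0 -> MISS (open row0); precharges=5

Answer: 5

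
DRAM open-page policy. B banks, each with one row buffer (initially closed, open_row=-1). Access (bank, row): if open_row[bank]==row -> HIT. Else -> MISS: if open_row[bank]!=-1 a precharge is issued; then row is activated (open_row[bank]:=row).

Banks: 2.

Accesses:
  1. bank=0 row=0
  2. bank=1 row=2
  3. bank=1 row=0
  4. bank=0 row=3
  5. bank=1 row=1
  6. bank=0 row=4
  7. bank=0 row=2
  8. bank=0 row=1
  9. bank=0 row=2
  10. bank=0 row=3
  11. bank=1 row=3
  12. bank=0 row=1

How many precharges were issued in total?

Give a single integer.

Acc 1: bank0 row0 -> MISS (open row0); precharges=0
Acc 2: bank1 row2 -> MISS (open row2); precharges=0
Acc 3: bank1 row0 -> MISS (open row0); precharges=1
Acc 4: bank0 row3 -> MISS (open row3); precharges=2
Acc 5: bank1 row1 -> MISS (open row1); precharges=3
Acc 6: bank0 row4 -> MISS (open row4); precharges=4
Acc 7: bank0 row2 -> MISS (open row2); precharges=5
Acc 8: bank0 row1 -> MISS (open row1); precharges=6
Acc 9: bank0 row2 -> MISS (open row2); precharges=7
Acc 10: bank0 row3 -> MISS (open row3); precharges=8
Acc 11: bank1 row3 -> MISS (open row3); precharges=9
Acc 12: bank0 row1 -> MISS (open row1); precharges=10

Answer: 10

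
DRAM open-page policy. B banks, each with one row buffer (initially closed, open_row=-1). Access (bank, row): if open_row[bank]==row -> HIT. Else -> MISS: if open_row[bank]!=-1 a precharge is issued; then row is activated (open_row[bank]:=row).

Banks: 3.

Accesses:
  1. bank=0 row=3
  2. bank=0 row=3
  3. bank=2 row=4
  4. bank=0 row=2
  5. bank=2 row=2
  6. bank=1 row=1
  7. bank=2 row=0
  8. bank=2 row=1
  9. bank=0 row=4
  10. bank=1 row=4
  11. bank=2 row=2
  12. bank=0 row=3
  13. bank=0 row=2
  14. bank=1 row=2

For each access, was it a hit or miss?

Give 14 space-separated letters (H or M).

Acc 1: bank0 row3 -> MISS (open row3); precharges=0
Acc 2: bank0 row3 -> HIT
Acc 3: bank2 row4 -> MISS (open row4); precharges=0
Acc 4: bank0 row2 -> MISS (open row2); precharges=1
Acc 5: bank2 row2 -> MISS (open row2); precharges=2
Acc 6: bank1 row1 -> MISS (open row1); precharges=2
Acc 7: bank2 row0 -> MISS (open row0); precharges=3
Acc 8: bank2 row1 -> MISS (open row1); precharges=4
Acc 9: bank0 row4 -> MISS (open row4); precharges=5
Acc 10: bank1 row4 -> MISS (open row4); precharges=6
Acc 11: bank2 row2 -> MISS (open row2); precharges=7
Acc 12: bank0 row3 -> MISS (open row3); precharges=8
Acc 13: bank0 row2 -> MISS (open row2); precharges=9
Acc 14: bank1 row2 -> MISS (open row2); precharges=10

Answer: M H M M M M M M M M M M M M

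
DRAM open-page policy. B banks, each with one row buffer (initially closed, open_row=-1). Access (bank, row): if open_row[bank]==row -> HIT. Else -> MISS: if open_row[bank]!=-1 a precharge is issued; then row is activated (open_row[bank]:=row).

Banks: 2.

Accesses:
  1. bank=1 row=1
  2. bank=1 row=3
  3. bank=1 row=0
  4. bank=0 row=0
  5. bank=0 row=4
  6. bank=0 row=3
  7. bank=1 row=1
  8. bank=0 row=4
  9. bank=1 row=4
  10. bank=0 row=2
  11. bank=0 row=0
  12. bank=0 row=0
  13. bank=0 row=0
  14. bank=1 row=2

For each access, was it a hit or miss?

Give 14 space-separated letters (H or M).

Answer: M M M M M M M M M M M H H M

Derivation:
Acc 1: bank1 row1 -> MISS (open row1); precharges=0
Acc 2: bank1 row3 -> MISS (open row3); precharges=1
Acc 3: bank1 row0 -> MISS (open row0); precharges=2
Acc 4: bank0 row0 -> MISS (open row0); precharges=2
Acc 5: bank0 row4 -> MISS (open row4); precharges=3
Acc 6: bank0 row3 -> MISS (open row3); precharges=4
Acc 7: bank1 row1 -> MISS (open row1); precharges=5
Acc 8: bank0 row4 -> MISS (open row4); precharges=6
Acc 9: bank1 row4 -> MISS (open row4); precharges=7
Acc 10: bank0 row2 -> MISS (open row2); precharges=8
Acc 11: bank0 row0 -> MISS (open row0); precharges=9
Acc 12: bank0 row0 -> HIT
Acc 13: bank0 row0 -> HIT
Acc 14: bank1 row2 -> MISS (open row2); precharges=10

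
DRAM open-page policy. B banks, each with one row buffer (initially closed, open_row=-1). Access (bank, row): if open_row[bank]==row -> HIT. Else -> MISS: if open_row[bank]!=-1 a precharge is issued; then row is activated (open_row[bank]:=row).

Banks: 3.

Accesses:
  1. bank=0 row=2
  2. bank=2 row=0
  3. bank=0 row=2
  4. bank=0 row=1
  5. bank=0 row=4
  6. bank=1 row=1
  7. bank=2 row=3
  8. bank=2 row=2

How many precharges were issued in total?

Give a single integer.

Answer: 4

Derivation:
Acc 1: bank0 row2 -> MISS (open row2); precharges=0
Acc 2: bank2 row0 -> MISS (open row0); precharges=0
Acc 3: bank0 row2 -> HIT
Acc 4: bank0 row1 -> MISS (open row1); precharges=1
Acc 5: bank0 row4 -> MISS (open row4); precharges=2
Acc 6: bank1 row1 -> MISS (open row1); precharges=2
Acc 7: bank2 row3 -> MISS (open row3); precharges=3
Acc 8: bank2 row2 -> MISS (open row2); precharges=4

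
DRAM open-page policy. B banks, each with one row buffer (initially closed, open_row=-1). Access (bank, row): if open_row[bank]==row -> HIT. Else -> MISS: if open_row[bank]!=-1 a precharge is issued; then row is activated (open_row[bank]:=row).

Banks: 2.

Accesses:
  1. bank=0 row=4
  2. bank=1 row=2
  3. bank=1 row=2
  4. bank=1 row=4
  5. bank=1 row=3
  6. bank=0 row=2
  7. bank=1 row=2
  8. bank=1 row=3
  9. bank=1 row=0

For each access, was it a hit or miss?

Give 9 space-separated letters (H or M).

Answer: M M H M M M M M M

Derivation:
Acc 1: bank0 row4 -> MISS (open row4); precharges=0
Acc 2: bank1 row2 -> MISS (open row2); precharges=0
Acc 3: bank1 row2 -> HIT
Acc 4: bank1 row4 -> MISS (open row4); precharges=1
Acc 5: bank1 row3 -> MISS (open row3); precharges=2
Acc 6: bank0 row2 -> MISS (open row2); precharges=3
Acc 7: bank1 row2 -> MISS (open row2); precharges=4
Acc 8: bank1 row3 -> MISS (open row3); precharges=5
Acc 9: bank1 row0 -> MISS (open row0); precharges=6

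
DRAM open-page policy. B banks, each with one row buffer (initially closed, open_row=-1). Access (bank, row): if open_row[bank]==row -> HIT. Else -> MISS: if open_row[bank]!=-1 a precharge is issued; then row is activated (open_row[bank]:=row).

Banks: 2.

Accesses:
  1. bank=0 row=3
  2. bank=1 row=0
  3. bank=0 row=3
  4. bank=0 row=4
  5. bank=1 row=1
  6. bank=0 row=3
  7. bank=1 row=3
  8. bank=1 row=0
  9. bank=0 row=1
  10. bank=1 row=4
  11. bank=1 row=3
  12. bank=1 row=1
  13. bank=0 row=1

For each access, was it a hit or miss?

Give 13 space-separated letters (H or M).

Answer: M M H M M M M M M M M M H

Derivation:
Acc 1: bank0 row3 -> MISS (open row3); precharges=0
Acc 2: bank1 row0 -> MISS (open row0); precharges=0
Acc 3: bank0 row3 -> HIT
Acc 4: bank0 row4 -> MISS (open row4); precharges=1
Acc 5: bank1 row1 -> MISS (open row1); precharges=2
Acc 6: bank0 row3 -> MISS (open row3); precharges=3
Acc 7: bank1 row3 -> MISS (open row3); precharges=4
Acc 8: bank1 row0 -> MISS (open row0); precharges=5
Acc 9: bank0 row1 -> MISS (open row1); precharges=6
Acc 10: bank1 row4 -> MISS (open row4); precharges=7
Acc 11: bank1 row3 -> MISS (open row3); precharges=8
Acc 12: bank1 row1 -> MISS (open row1); precharges=9
Acc 13: bank0 row1 -> HIT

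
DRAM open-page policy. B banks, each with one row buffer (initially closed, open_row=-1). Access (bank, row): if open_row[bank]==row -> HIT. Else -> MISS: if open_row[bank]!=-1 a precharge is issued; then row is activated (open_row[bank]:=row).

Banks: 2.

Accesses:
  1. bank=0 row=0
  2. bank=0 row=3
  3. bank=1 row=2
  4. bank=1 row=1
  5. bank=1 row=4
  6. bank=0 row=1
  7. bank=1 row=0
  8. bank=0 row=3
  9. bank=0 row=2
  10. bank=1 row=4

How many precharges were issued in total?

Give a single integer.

Answer: 8

Derivation:
Acc 1: bank0 row0 -> MISS (open row0); precharges=0
Acc 2: bank0 row3 -> MISS (open row3); precharges=1
Acc 3: bank1 row2 -> MISS (open row2); precharges=1
Acc 4: bank1 row1 -> MISS (open row1); precharges=2
Acc 5: bank1 row4 -> MISS (open row4); precharges=3
Acc 6: bank0 row1 -> MISS (open row1); precharges=4
Acc 7: bank1 row0 -> MISS (open row0); precharges=5
Acc 8: bank0 row3 -> MISS (open row3); precharges=6
Acc 9: bank0 row2 -> MISS (open row2); precharges=7
Acc 10: bank1 row4 -> MISS (open row4); precharges=8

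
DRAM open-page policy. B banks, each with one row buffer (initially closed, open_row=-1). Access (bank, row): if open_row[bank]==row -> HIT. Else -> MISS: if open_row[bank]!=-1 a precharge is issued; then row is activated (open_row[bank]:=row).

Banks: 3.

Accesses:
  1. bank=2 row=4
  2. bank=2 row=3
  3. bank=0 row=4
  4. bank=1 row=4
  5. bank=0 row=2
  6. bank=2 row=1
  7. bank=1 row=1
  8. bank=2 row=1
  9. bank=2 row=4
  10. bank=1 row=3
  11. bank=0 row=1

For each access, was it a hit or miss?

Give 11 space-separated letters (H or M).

Acc 1: bank2 row4 -> MISS (open row4); precharges=0
Acc 2: bank2 row3 -> MISS (open row3); precharges=1
Acc 3: bank0 row4 -> MISS (open row4); precharges=1
Acc 4: bank1 row4 -> MISS (open row4); precharges=1
Acc 5: bank0 row2 -> MISS (open row2); precharges=2
Acc 6: bank2 row1 -> MISS (open row1); precharges=3
Acc 7: bank1 row1 -> MISS (open row1); precharges=4
Acc 8: bank2 row1 -> HIT
Acc 9: bank2 row4 -> MISS (open row4); precharges=5
Acc 10: bank1 row3 -> MISS (open row3); precharges=6
Acc 11: bank0 row1 -> MISS (open row1); precharges=7

Answer: M M M M M M M H M M M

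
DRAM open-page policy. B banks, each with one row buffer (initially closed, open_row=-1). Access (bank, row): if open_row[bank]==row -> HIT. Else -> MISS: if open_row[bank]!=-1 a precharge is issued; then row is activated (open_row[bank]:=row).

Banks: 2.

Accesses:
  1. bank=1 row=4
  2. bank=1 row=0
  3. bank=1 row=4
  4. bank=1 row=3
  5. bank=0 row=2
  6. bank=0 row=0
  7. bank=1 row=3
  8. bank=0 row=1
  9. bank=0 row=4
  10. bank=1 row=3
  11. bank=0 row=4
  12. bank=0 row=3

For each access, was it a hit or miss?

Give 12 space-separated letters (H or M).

Acc 1: bank1 row4 -> MISS (open row4); precharges=0
Acc 2: bank1 row0 -> MISS (open row0); precharges=1
Acc 3: bank1 row4 -> MISS (open row4); precharges=2
Acc 4: bank1 row3 -> MISS (open row3); precharges=3
Acc 5: bank0 row2 -> MISS (open row2); precharges=3
Acc 6: bank0 row0 -> MISS (open row0); precharges=4
Acc 7: bank1 row3 -> HIT
Acc 8: bank0 row1 -> MISS (open row1); precharges=5
Acc 9: bank0 row4 -> MISS (open row4); precharges=6
Acc 10: bank1 row3 -> HIT
Acc 11: bank0 row4 -> HIT
Acc 12: bank0 row3 -> MISS (open row3); precharges=7

Answer: M M M M M M H M M H H M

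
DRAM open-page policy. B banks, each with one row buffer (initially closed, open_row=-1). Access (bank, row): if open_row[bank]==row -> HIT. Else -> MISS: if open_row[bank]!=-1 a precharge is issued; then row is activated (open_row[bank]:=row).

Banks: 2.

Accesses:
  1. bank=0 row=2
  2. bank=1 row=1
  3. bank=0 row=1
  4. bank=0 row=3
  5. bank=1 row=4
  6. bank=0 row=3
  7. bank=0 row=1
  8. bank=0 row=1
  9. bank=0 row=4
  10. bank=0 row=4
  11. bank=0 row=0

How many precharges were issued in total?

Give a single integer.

Answer: 6

Derivation:
Acc 1: bank0 row2 -> MISS (open row2); precharges=0
Acc 2: bank1 row1 -> MISS (open row1); precharges=0
Acc 3: bank0 row1 -> MISS (open row1); precharges=1
Acc 4: bank0 row3 -> MISS (open row3); precharges=2
Acc 5: bank1 row4 -> MISS (open row4); precharges=3
Acc 6: bank0 row3 -> HIT
Acc 7: bank0 row1 -> MISS (open row1); precharges=4
Acc 8: bank0 row1 -> HIT
Acc 9: bank0 row4 -> MISS (open row4); precharges=5
Acc 10: bank0 row4 -> HIT
Acc 11: bank0 row0 -> MISS (open row0); precharges=6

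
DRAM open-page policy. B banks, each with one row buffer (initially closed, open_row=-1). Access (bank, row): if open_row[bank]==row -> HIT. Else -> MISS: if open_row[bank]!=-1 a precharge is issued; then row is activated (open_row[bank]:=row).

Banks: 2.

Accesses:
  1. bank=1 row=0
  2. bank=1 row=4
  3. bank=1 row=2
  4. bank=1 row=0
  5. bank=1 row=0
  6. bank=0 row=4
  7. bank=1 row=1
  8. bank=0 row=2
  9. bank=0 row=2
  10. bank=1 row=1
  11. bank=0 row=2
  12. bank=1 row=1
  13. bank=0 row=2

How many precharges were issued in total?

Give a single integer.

Answer: 5

Derivation:
Acc 1: bank1 row0 -> MISS (open row0); precharges=0
Acc 2: bank1 row4 -> MISS (open row4); precharges=1
Acc 3: bank1 row2 -> MISS (open row2); precharges=2
Acc 4: bank1 row0 -> MISS (open row0); precharges=3
Acc 5: bank1 row0 -> HIT
Acc 6: bank0 row4 -> MISS (open row4); precharges=3
Acc 7: bank1 row1 -> MISS (open row1); precharges=4
Acc 8: bank0 row2 -> MISS (open row2); precharges=5
Acc 9: bank0 row2 -> HIT
Acc 10: bank1 row1 -> HIT
Acc 11: bank0 row2 -> HIT
Acc 12: bank1 row1 -> HIT
Acc 13: bank0 row2 -> HIT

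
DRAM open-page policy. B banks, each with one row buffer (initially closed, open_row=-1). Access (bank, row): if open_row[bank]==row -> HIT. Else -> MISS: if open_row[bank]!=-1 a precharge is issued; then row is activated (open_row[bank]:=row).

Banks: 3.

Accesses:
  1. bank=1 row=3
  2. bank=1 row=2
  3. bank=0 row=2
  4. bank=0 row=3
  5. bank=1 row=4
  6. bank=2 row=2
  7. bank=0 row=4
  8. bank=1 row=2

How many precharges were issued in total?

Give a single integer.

Answer: 5

Derivation:
Acc 1: bank1 row3 -> MISS (open row3); precharges=0
Acc 2: bank1 row2 -> MISS (open row2); precharges=1
Acc 3: bank0 row2 -> MISS (open row2); precharges=1
Acc 4: bank0 row3 -> MISS (open row3); precharges=2
Acc 5: bank1 row4 -> MISS (open row4); precharges=3
Acc 6: bank2 row2 -> MISS (open row2); precharges=3
Acc 7: bank0 row4 -> MISS (open row4); precharges=4
Acc 8: bank1 row2 -> MISS (open row2); precharges=5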